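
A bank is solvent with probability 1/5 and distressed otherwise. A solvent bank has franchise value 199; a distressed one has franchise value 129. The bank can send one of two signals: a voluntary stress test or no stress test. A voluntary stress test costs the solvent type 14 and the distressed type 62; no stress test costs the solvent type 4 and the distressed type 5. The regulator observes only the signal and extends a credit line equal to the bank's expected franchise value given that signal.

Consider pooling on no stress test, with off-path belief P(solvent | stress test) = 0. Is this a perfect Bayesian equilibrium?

At the pooled signal (no stress test) the regulator holds the prior 1/5 and pays 1/5·199 + 4/5·129 = 143. Off-path (stress test) belief 0 gives 0·199 + 1·129 = 129.
Solvent: no stress test gives 143 − 4 = 139; stress test gives 129 − 14 = 115. Stays. ✓
Distressed: no stress test gives 143 − 5 = 138; stress test gives 129 − 62 = 67. Stays. ✓

Yes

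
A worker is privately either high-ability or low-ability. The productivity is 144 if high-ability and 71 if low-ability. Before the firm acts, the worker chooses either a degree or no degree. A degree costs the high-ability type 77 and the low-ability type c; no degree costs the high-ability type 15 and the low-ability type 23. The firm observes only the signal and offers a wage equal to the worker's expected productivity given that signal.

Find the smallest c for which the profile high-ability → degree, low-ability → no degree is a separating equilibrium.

Under separation: degree → high-ability (pays 144); no degree → low-ability (pays 71).
High-ability: 144 − 77 = 67 ≥ 71 − 15 = 56. Holds regardless of c. ✓
Low-ability: 71 − 23 ≥ 144 − c, so c ≥ 144 − 48 = 96.

96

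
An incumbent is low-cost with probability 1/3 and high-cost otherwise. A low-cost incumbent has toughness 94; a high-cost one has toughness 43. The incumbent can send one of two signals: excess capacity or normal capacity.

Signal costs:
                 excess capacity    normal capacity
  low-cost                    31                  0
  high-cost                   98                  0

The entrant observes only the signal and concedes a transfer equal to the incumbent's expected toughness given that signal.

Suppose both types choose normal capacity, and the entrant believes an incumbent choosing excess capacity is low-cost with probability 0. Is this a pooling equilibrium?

At the pooled signal (normal capacity) the entrant holds the prior 1/3 and pays 1/3·94 + 2/3·43 = 60. Off-path (excess capacity) belief 0 gives 0·94 + 1·43 = 43.
Low-cost: normal capacity gives 60 − 0 = 60; excess capacity gives 43 − 31 = 12. Stays. ✓
High-cost: normal capacity gives 60 − 0 = 60; excess capacity gives 43 − 98 = -55. Stays. ✓

Yes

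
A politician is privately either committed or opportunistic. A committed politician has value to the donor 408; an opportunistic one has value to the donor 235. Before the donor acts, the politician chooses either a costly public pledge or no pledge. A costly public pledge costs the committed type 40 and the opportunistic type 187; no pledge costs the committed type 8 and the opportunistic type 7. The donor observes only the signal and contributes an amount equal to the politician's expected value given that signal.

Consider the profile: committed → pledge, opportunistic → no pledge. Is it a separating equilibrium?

Yes

Under separation the donor infers type exactly: pledge → committed (pays 408), no pledge → opportunistic (pays 235).
Committed: pledge gives 408 − 40 = 368; no pledge gives 235 − 8 = 227. No deviation. ✓
Opportunistic: no pledge gives 235 − 7 = 228; pledge gives 408 − 187 = 221. No deviation. ✓
Both incentive constraints hold.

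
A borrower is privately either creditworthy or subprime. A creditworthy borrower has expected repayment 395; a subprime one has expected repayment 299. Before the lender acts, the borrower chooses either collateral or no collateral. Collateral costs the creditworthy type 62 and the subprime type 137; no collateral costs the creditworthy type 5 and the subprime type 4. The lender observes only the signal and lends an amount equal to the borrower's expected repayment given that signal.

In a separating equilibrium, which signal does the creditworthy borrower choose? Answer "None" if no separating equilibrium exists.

Try creditworthy → collateral, subprime → no collateral:
  If types separate, collateral earns payment 395 and no collateral earns 299.
  Creditworthy: collateral gives 395 − 62 = 333; no collateral gives 299 − 5 = 294. No deviation. ✓
  Subprime: no collateral gives 299 − 4 = 295; collateral gives 395 − 137 = 258. No deviation. ✓
Both hold — the creditworthy type sends collateral.

collateral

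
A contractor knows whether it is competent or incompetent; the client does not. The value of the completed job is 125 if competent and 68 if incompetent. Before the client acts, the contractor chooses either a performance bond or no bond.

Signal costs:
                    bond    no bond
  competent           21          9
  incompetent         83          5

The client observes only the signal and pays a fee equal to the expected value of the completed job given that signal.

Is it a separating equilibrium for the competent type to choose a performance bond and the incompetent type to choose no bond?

If types separate, bond earns payment 125 and no bond earns 68.
Competent: bond gives 125 − 21 = 104; no bond gives 68 − 9 = 59. No deviation. ✓
Incompetent: no bond gives 68 − 5 = 63; bond gives 125 − 83 = 42. No deviation. ✓
Both incentive constraints hold.

Yes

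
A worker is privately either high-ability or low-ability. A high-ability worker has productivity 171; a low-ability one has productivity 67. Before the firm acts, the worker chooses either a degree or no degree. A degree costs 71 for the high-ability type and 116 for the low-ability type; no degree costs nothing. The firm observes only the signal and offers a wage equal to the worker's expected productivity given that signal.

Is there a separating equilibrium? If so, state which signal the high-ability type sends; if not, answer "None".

Try high-ability → degree, low-ability → no degree:
  Under separation the firm infers type exactly: degree → high-ability (pays 171), no degree → low-ability (pays 67).
  High-ability: degree gives 171 − 71 = 100; no degree gives 67 − 0 = 67. No deviation. ✓
  Low-ability: no degree gives 67 − 0 = 67; degree gives 171 − 116 = 55. No deviation. ✓
Both hold — the high-ability type sends degree.

degree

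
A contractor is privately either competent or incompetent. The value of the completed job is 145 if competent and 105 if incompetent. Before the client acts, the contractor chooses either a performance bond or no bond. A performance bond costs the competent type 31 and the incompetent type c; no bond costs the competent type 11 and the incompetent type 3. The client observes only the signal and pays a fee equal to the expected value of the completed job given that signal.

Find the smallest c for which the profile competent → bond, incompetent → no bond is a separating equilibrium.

43

Under separation: bond → competent (pays 145); no bond → incompetent (pays 105).
Competent: 145 − 31 = 114 ≥ 105 − 11 = 94. Holds regardless of c. ✓
Incompetent: 105 − 3 ≥ 145 − c, so c ≥ 145 − 102 = 43.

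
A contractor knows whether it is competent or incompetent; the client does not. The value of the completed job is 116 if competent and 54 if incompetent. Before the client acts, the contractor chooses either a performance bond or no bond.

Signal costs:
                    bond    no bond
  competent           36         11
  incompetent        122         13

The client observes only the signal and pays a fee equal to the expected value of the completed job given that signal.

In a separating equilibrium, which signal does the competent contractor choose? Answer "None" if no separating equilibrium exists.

bond

Try competent → bond, incompetent → no bond:
  Under separation the client infers type exactly: bond → competent (pays 116), no bond → incompetent (pays 54).
  Competent: bond gives 116 − 36 = 80; no bond gives 54 − 11 = 43. No deviation. ✓
  Incompetent: no bond gives 54 − 13 = 41; bond gives 116 − 122 = -6. No deviation. ✓
Both hold — the competent type sends bond.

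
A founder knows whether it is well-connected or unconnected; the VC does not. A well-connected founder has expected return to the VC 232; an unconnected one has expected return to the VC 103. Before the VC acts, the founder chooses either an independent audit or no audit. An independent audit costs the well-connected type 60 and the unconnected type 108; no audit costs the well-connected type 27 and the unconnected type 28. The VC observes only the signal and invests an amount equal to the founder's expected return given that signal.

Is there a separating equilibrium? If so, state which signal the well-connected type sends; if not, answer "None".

None

Try well-connected → audit, unconnected → no audit:
  Under separation the VC infers type exactly: audit → well-connected (pays 232), no audit → unconnected (pays 103).
  Well-connected: audit gives 232 − 60 = 172; no audit gives 103 − 27 = 76. No deviation. ✓
  Unconnected: no audit gives 103 − 28 = 75; audit gives 232 − 108 = 124. Would deviate. ✗
Try well-connected → no audit, unconnected → audit:
  Under separation the VC infers type exactly: no audit → well-connected (pays 232), audit → unconnected (pays 103).
  Well-connected: no audit gives 232 − 27 = 205; audit gives 103 − 60 = 43. No deviation. ✓
  Unconnected: audit gives 103 − 108 = -5; no audit gives 232 − 28 = 204. Would deviate. ✗
Neither assignment is incentive-compatible.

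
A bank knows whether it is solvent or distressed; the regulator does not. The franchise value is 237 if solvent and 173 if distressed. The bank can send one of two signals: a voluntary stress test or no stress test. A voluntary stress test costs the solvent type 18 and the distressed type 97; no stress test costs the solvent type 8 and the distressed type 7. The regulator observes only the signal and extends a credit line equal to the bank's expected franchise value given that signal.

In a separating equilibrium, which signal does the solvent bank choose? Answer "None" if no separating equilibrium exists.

stress test

Try solvent → stress test, distressed → no stress test:
  Under separation the regulator infers type exactly: stress test → solvent (pays 237), no stress test → distressed (pays 173).
  Solvent: stress test gives 237 − 18 = 219; no stress test gives 173 − 8 = 165. No deviation. ✓
  Distressed: no stress test gives 173 − 7 = 166; stress test gives 237 − 97 = 140. No deviation. ✓
Both hold — the solvent type sends stress test.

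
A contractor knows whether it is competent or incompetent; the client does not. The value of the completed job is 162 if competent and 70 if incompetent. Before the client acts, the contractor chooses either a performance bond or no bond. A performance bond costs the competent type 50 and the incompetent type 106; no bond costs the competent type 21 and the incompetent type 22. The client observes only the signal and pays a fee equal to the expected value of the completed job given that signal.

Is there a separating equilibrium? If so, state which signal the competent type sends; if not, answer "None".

None

Try competent → bond, incompetent → no bond:
  Under separation the client infers type exactly: bond → competent (pays 162), no bond → incompetent (pays 70).
  Competent: bond gives 162 − 50 = 112; no bond gives 70 − 21 = 49. No deviation. ✓
  Incompetent: no bond gives 70 − 22 = 48; bond gives 162 − 106 = 56. Would deviate. ✗
Try competent → no bond, incompetent → bond:
  Under separation the client infers type exactly: no bond → competent (pays 162), bond → incompetent (pays 70).
  Competent: no bond gives 162 − 21 = 141; bond gives 70 − 50 = 20. No deviation. ✓
  Incompetent: bond gives 70 − 106 = -36; no bond gives 162 − 22 = 140. Would deviate. ✗
Neither assignment is incentive-compatible.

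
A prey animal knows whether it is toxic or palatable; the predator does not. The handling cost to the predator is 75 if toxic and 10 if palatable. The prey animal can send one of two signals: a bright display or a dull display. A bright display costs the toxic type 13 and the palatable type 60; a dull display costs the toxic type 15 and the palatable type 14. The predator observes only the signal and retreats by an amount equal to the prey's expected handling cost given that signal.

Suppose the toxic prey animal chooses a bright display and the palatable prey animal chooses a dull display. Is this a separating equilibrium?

No

If types separate, bright display earns payment 75 and dull display earns 10.
Toxic: bright display gives 75 − 13 = 62; dull display gives 10 − 15 = -5. No deviation. ✓
Palatable: dull display gives 10 − 14 = -4; bright display gives 75 − 60 = 15. Would deviate. ✗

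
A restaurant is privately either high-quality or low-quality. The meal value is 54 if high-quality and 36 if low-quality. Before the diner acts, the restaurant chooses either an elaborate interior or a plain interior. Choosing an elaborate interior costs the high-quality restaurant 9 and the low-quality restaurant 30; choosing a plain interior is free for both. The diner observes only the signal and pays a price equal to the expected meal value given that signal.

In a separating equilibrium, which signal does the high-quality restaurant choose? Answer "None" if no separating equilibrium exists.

elaborate interior

Try high-quality → elaborate interior, low-quality → plain interior:
  Under separation the diner infers type exactly: elaborate interior → high-quality (pays 54), plain interior → low-quality (pays 36).
  High-quality: elaborate interior gives 54 − 9 = 45; plain interior gives 36 − 0 = 36. No deviation. ✓
  Low-quality: plain interior gives 36 − 0 = 36; elaborate interior gives 54 − 30 = 24. No deviation. ✓
Both hold — the high-quality type sends elaborate interior.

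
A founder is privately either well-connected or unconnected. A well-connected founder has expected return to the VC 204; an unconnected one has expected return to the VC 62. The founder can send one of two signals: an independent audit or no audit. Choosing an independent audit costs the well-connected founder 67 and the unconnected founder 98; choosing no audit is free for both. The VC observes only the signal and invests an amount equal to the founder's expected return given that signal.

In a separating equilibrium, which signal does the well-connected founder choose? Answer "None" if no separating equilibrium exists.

None

Try well-connected → audit, unconnected → no audit:
  Under separation the VC infers type exactly: audit → well-connected (pays 204), no audit → unconnected (pays 62).
  Well-connected: audit gives 204 − 67 = 137; no audit gives 62 − 0 = 62. No deviation. ✓
  Unconnected: no audit gives 62 − 0 = 62; audit gives 204 − 98 = 106. Would deviate. ✗
Try well-connected → no audit, unconnected → audit:
  Under separation the VC infers type exactly: no audit → well-connected (pays 204), audit → unconnected (pays 62).
  Well-connected: no audit gives 204 − 0 = 204; audit gives 62 − 67 = -5. No deviation. ✓
  Unconnected: audit gives 62 − 98 = -36; no audit gives 204 − 0 = 204. Would deviate. ✗
Neither assignment is incentive-compatible.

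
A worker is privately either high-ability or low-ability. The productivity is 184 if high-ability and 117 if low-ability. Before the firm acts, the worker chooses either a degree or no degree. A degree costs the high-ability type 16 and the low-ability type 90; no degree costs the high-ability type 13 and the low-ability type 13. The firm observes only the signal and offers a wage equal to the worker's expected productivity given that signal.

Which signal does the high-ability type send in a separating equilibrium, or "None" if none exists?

Try high-ability → degree, low-ability → no degree:
  If types separate, degree earns payment 184 and no degree earns 117.
  High-ability: degree gives 184 − 16 = 168; no degree gives 117 − 13 = 104. No deviation. ✓
  Low-ability: no degree gives 117 − 13 = 104; degree gives 184 − 90 = 94. No deviation. ✓
Both hold — the high-ability type sends degree.

degree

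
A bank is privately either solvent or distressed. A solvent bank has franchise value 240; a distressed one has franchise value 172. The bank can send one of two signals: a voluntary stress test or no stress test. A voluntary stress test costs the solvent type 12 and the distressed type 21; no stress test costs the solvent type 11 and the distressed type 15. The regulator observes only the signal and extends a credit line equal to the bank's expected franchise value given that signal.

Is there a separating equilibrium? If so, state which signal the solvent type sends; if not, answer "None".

None

Try solvent → stress test, distressed → no stress test:
  If types separate, stress test earns payment 240 and no stress test earns 172.
  Solvent: stress test gives 240 − 12 = 228; no stress test gives 172 − 11 = 161. No deviation. ✓
  Distressed: no stress test gives 172 − 15 = 157; stress test gives 240 − 21 = 219. Would deviate. ✗
Try solvent → no stress test, distressed → stress test:
  If types separate, no stress test earns payment 240 and stress test earns 172.
  Solvent: no stress test gives 240 − 11 = 229; stress test gives 172 − 12 = 160. No deviation. ✓
  Distressed: stress test gives 172 − 21 = 151; no stress test gives 240 − 15 = 225. Would deviate. ✗
Neither assignment is incentive-compatible.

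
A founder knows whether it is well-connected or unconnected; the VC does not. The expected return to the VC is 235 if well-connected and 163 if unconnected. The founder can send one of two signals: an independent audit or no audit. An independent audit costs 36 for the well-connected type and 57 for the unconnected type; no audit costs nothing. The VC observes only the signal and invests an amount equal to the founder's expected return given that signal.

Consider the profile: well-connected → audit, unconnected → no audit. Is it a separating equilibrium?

No

If types separate, audit earns payment 235 and no audit earns 163.
Well-connected: audit gives 235 − 36 = 199; no audit gives 163 − 0 = 163. No deviation. ✓
Unconnected: no audit gives 163 − 0 = 163; audit gives 235 − 57 = 178. Would deviate. ✗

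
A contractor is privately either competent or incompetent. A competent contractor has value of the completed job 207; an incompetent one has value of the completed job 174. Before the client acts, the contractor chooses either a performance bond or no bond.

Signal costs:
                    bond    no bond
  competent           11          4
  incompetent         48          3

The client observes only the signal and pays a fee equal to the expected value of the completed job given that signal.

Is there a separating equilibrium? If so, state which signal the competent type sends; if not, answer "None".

Try competent → bond, incompetent → no bond:
  If types separate, bond earns payment 207 and no bond earns 174.
  Competent: bond gives 207 − 11 = 196; no bond gives 174 − 4 = 170. No deviation. ✓
  Incompetent: no bond gives 174 − 3 = 171; bond gives 207 − 48 = 159. No deviation. ✓
Both hold — the competent type sends bond.

bond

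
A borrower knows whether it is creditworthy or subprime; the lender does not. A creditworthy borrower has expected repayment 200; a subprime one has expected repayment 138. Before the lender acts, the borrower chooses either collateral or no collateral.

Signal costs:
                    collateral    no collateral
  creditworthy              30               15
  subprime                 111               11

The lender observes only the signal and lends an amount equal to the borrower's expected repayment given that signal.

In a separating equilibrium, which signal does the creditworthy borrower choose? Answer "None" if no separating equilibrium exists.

Try creditworthy → collateral, subprime → no collateral:
  If types separate, collateral earns payment 200 and no collateral earns 138.
  Creditworthy: collateral gives 200 − 30 = 170; no collateral gives 138 − 15 = 123. No deviation. ✓
  Subprime: no collateral gives 138 − 11 = 127; collateral gives 200 − 111 = 89. No deviation. ✓
Both hold — the creditworthy type sends collateral.

collateral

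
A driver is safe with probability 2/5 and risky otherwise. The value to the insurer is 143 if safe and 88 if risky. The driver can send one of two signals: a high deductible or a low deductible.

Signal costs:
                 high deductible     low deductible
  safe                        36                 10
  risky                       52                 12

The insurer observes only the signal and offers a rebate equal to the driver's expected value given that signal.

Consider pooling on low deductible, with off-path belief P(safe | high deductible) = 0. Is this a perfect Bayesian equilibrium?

On the equilibrium path (low deductible) the insurer holds the prior 2/5 and pays 2/5·143 + 3/5·88 = 110. Off-path (high deductible) belief 0 gives 0·143 + 1·88 = 88.
Safe: low deductible gives 110 − 10 = 100; high deductible gives 88 − 36 = 52. Stays. ✓
Risky: low deductible gives 110 − 12 = 98; high deductible gives 88 − 52 = 36. Stays. ✓
Beliefs are Bayes-consistent on-path and both types best-respond.

Yes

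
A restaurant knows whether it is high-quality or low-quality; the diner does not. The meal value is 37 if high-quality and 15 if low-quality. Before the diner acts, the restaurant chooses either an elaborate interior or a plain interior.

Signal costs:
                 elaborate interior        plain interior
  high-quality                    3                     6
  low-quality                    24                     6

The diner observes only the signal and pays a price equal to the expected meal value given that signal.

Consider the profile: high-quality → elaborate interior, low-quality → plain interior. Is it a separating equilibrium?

No

Under separation the diner infers type exactly: elaborate interior → high-quality (pays 37), plain interior → low-quality (pays 15).
High-quality: elaborate interior gives 37 − 3 = 34; plain interior gives 15 − 6 = 9. No deviation. ✓
Low-quality: plain interior gives 15 − 6 = 9; elaborate interior gives 37 − 24 = 13. Would deviate. ✗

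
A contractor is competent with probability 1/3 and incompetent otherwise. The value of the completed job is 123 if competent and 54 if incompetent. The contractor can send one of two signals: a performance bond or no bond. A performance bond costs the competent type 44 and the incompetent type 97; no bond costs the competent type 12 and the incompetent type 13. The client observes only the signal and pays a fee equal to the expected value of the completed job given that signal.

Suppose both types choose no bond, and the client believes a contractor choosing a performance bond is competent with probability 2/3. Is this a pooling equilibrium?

Yes

On the equilibrium path (no bond) the client holds the prior 1/3 and pays 1/3·123 + 2/3·54 = 77. Off-path (bond) belief 2/3 gives 2/3·123 + 1/3·54 = 100.
Competent: no bond gives 77 − 12 = 65; bond gives 100 − 44 = 56. Stays. ✓
Incompetent: no bond gives 77 − 13 = 64; bond gives 100 − 97 = 3. Stays. ✓
Beliefs are Bayes-consistent on-path and both types best-respond.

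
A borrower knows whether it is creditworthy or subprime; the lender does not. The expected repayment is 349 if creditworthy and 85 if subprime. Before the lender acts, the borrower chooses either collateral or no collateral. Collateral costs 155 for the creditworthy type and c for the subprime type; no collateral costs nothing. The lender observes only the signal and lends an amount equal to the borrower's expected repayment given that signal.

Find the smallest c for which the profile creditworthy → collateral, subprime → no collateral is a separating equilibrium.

264

Under separation: collateral → creditworthy (pays 349); no collateral → subprime (pays 85).
Creditworthy: 349 − 155 = 194 ≥ 85 − 0 = 85. Holds regardless of c. ✓
Subprime: 85 − 0 ≥ 349 − c, so c ≥ 349 − 85 = 264.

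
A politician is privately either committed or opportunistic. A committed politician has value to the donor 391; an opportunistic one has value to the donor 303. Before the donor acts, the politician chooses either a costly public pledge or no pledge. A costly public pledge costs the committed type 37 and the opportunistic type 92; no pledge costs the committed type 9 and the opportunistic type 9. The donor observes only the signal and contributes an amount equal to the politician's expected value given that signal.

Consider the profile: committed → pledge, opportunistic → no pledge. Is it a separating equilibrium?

No

Under separation the donor infers type exactly: pledge → committed (pays 391), no pledge → opportunistic (pays 303).
Committed: pledge gives 391 − 37 = 354; no pledge gives 303 − 9 = 294. No deviation. ✓
Opportunistic: no pledge gives 303 − 9 = 294; pledge gives 391 − 92 = 299. Would deviate. ✗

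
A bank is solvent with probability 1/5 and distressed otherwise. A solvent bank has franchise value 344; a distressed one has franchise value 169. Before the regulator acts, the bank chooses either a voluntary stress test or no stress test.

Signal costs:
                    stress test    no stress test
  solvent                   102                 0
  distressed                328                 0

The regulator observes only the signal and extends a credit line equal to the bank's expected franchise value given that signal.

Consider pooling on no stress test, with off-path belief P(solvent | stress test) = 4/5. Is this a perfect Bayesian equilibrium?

No

On the equilibrium path (no stress test) the regulator holds the prior 1/5 and pays 1/5·344 + 4/5·169 = 204. Off-path (stress test) belief 4/5 gives 4/5·344 + 1/5·169 = 309.
Solvent: no stress test gives 204 − 0 = 204; stress test gives 309 − 102 = 207. Deviates. ✗
Distressed: no stress test gives 204 − 0 = 204; stress test gives 309 − 328 = -19. Stays. ✓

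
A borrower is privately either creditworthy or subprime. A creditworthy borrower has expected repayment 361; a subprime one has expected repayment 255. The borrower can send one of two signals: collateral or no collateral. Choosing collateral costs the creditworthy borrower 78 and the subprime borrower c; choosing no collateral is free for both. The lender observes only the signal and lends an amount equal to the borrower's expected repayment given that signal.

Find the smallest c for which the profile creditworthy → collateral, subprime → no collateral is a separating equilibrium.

Under separation: collateral → creditworthy (pays 361); no collateral → subprime (pays 255).
Creditworthy: 361 − 78 = 283 ≥ 255 − 0 = 255. Holds regardless of c. ✓
Subprime: 255 − 0 ≥ 361 − c, so c ≥ 361 − 255 = 106.

106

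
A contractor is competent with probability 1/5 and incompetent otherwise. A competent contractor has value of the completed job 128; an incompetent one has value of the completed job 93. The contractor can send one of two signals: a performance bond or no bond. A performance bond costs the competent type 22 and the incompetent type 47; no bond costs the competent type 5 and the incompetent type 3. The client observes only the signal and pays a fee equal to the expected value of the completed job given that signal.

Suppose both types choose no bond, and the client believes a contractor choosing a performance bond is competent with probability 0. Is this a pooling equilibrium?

Yes

On the equilibrium path (no bond) the client holds the prior 1/5 and pays 1/5·128 + 4/5·93 = 100. Off-path (bond) belief 0 gives 0·128 + 1·93 = 93.
Competent: no bond gives 100 − 5 = 95; bond gives 93 − 22 = 71. Stays. ✓
Incompetent: no bond gives 100 − 3 = 97; bond gives 93 − 47 = 46. Stays. ✓
Beliefs are Bayes-consistent on-path and both types best-respond.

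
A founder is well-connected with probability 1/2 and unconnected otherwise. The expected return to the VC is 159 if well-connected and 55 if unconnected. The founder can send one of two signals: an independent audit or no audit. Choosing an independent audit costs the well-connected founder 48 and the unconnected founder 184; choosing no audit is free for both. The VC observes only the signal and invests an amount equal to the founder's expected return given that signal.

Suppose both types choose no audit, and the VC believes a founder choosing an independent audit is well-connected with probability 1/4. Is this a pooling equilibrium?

On the equilibrium path (no audit) the VC holds the prior 1/2 and pays 1/2·159 + 1/2·55 = 107. Off-path (audit) belief 1/4 gives 1/4·159 + 3/4·55 = 81.
Well-connected: no audit gives 107 − 0 = 107; audit gives 81 − 48 = 33. Stays. ✓
Unconnected: no audit gives 107 − 0 = 107; audit gives 81 − 184 = -103. Stays. ✓
Beliefs are Bayes-consistent on-path and both types best-respond.

Yes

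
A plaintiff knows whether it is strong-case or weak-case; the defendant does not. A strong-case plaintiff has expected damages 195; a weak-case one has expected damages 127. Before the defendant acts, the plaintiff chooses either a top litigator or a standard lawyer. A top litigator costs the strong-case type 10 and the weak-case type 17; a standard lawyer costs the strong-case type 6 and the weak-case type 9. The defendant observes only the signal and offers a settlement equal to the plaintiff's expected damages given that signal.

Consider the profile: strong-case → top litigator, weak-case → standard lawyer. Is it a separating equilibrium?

No

If types separate, top litigator earns payment 195 and standard lawyer earns 127.
Strong-case: top litigator gives 195 − 10 = 185; standard lawyer gives 127 − 6 = 121. No deviation. ✓
Weak-case: standard lawyer gives 127 − 9 = 118; top litigator gives 195 − 17 = 178. Would deviate. ✗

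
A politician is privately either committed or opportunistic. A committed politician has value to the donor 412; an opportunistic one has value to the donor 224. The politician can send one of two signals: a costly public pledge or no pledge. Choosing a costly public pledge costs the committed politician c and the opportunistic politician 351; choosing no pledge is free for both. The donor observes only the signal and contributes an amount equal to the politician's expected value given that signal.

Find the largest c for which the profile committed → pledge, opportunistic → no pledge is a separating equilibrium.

188

Under separation: pledge → committed (pays 412); no pledge → opportunistic (pays 224).
Opportunistic: 224 − 0 = 224 ≥ 412 − 351 = 61. Holds regardless of c. ✓
Committed: 412 − c ≥ 224 − 0, so c ≤ 412 − 224 = 188.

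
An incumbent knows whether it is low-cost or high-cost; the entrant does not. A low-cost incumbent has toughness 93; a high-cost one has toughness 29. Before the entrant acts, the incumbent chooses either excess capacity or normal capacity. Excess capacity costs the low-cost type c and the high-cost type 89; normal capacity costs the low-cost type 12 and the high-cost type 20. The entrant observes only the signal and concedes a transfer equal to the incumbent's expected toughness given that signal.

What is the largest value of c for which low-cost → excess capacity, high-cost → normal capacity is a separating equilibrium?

76

Under separation: excess capacity → low-cost (pays 93); normal capacity → high-cost (pays 29).
High-cost: 29 − 20 = 9 ≥ 93 − 89 = 4. Holds regardless of c. ✓
Low-cost: 93 − c ≥ 29 − 12, so c ≤ 93 − 17 = 76.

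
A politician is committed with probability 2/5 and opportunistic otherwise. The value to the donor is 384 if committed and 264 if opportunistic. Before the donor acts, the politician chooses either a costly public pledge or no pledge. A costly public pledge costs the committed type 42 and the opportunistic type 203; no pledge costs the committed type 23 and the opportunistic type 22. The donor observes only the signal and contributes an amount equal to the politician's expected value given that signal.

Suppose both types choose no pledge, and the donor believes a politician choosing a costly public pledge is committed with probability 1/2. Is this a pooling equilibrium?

Yes

On the equilibrium path (no pledge) the donor holds the prior 2/5 and pays 2/5·384 + 3/5·264 = 312. Off-path (pledge) belief 1/2 gives 1/2·384 + 1/2·264 = 324.
Committed: no pledge gives 312 − 23 = 289; pledge gives 324 − 42 = 282. Stays. ✓
Opportunistic: no pledge gives 312 − 22 = 290; pledge gives 324 − 203 = 121. Stays. ✓
Beliefs are Bayes-consistent on-path and both types best-respond.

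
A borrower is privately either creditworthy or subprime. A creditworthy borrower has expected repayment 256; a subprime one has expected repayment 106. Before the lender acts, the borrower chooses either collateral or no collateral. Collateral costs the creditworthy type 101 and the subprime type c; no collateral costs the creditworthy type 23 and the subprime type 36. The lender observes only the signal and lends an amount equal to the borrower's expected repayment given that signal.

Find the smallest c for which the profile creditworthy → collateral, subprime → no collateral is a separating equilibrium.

Under separation: collateral → creditworthy (pays 256); no collateral → subprime (pays 106).
Creditworthy: 256 − 101 = 155 ≥ 106 − 23 = 83. Holds regardless of c. ✓
Subprime: 106 − 36 ≥ 256 − c, so c ≥ 256 − 70 = 186.

186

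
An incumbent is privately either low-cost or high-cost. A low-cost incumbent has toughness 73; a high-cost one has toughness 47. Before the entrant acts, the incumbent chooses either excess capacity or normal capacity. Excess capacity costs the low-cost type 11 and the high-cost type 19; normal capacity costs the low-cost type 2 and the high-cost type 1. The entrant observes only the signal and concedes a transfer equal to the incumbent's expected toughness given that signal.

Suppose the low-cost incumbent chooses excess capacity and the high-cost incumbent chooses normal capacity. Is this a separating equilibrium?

If types separate, excess capacity earns payment 73 and normal capacity earns 47.
Low-cost: excess capacity gives 73 − 11 = 62; normal capacity gives 47 − 2 = 45. No deviation. ✓
High-cost: normal capacity gives 47 − 1 = 46; excess capacity gives 73 − 19 = 54. Would deviate. ✗

No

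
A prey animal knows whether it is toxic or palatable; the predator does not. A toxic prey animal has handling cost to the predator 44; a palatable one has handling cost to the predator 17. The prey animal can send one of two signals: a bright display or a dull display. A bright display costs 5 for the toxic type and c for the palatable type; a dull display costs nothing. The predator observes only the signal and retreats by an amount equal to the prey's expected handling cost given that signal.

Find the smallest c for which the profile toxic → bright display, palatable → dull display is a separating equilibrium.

Under separation: bright display → toxic (pays 44); dull display → palatable (pays 17).
Toxic: 44 − 5 = 39 ≥ 17 − 0 = 17. Holds regardless of c. ✓
Palatable: 17 − 0 ≥ 44 − c, so c ≥ 44 − 17 = 27.

27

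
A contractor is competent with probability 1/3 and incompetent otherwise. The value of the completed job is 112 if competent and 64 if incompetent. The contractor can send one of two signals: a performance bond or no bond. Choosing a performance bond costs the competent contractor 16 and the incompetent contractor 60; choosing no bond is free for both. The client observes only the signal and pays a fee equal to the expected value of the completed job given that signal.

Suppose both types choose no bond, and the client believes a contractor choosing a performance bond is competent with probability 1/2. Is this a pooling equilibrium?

At the pooled signal (no bond) the client holds the prior 1/3 and pays 1/3·112 + 2/3·64 = 80. Off-path (bond) belief 1/2 gives 1/2·112 + 1/2·64 = 88.
Competent: no bond gives 80 − 0 = 80; bond gives 88 − 16 = 72. Stays. ✓
Incompetent: no bond gives 80 − 0 = 80; bond gives 88 − 60 = 28. Stays. ✓

Yes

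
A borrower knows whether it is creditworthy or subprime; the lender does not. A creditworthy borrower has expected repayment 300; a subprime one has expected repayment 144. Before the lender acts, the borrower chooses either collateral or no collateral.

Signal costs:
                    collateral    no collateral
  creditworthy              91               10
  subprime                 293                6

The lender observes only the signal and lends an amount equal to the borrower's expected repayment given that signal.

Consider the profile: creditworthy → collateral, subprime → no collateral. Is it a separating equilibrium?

Yes

Under separation the lender infers type exactly: collateral → creditworthy (pays 300), no collateral → subprime (pays 144).
Creditworthy: collateral gives 300 − 91 = 209; no collateral gives 144 − 10 = 134. No deviation. ✓
Subprime: no collateral gives 144 − 6 = 138; collateral gives 300 − 293 = 7. No deviation. ✓
Both incentive constraints hold.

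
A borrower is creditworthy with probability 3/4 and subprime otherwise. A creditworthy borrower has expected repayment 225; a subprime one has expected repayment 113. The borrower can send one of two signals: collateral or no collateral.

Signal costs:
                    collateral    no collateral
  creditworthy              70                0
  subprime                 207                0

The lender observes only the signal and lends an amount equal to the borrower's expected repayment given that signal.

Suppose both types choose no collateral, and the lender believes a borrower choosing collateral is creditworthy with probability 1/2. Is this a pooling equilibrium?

Yes

On the equilibrium path (no collateral) the lender holds the prior 3/4 and pays 3/4·225 + 1/4·113 = 197. Off-path (collateral) belief 1/2 gives 1/2·225 + 1/2·113 = 169.
Creditworthy: no collateral gives 197 − 0 = 197; collateral gives 169 − 70 = 99. Stays. ✓
Subprime: no collateral gives 197 − 0 = 197; collateral gives 169 − 207 = -38. Stays. ✓
Beliefs are Bayes-consistent on-path and both types best-respond.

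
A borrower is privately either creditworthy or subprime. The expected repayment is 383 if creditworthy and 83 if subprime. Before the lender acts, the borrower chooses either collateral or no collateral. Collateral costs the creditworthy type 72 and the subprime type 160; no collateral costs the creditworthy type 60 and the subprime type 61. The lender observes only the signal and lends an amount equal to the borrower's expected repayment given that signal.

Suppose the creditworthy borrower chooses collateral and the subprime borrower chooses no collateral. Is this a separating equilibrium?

If types separate, collateral earns payment 383 and no collateral earns 83.
Creditworthy: collateral gives 383 − 72 = 311; no collateral gives 83 − 60 = 23. No deviation. ✓
Subprime: no collateral gives 83 − 61 = 22; collateral gives 383 − 160 = 223. Would deviate. ✗

No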